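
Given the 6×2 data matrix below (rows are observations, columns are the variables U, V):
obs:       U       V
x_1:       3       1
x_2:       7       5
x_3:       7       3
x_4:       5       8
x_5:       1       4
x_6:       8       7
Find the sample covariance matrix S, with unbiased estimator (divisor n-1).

Step 1 — column means:
  mean(U) = (3 + 7 + 7 + 5 + 1 + 8) / 6 = 31/6 = 5.1667
  mean(V) = (1 + 5 + 3 + 8 + 4 + 7) / 6 = 28/6 = 4.6667

Step 2 — sample covariance S[i,j] = (1/(n-1)) · Σ_k (x_{k,i} - mean_i) · (x_{k,j} - mean_j), with n-1 = 5.
  S[U,U] = ((-2.1667)·(-2.1667) + (1.8333)·(1.8333) + (1.8333)·(1.8333) + (-0.1667)·(-0.1667) + (-4.1667)·(-4.1667) + (2.8333)·(2.8333)) / 5 = 36.8333/5 = 7.3667
  S[U,V] = ((-2.1667)·(-3.6667) + (1.8333)·(0.3333) + (1.8333)·(-1.6667) + (-0.1667)·(3.3333) + (-4.1667)·(-0.6667) + (2.8333)·(2.3333)) / 5 = 14.3333/5 = 2.8667
  S[V,V] = ((-3.6667)·(-3.6667) + (0.3333)·(0.3333) + (-1.6667)·(-1.6667) + (3.3333)·(3.3333) + (-0.6667)·(-0.6667) + (2.3333)·(2.3333)) / 5 = 33.3333/5 = 6.6667

S is symmetric (S[j,i] = S[i,j]). Assembling:

S = [[7.3667, 2.8667],
 [2.8667, 6.6667]]


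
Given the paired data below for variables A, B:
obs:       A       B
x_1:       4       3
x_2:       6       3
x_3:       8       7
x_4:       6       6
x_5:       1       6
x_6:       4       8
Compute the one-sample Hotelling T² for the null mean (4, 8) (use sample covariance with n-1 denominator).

Step 1 — sample mean vector:
  mean(A) = (4 + 6 + 8 + 6 + 1 + 4) / 6 = 29/6 = 4.8333
  mean(B) = (3 + 3 + 7 + 6 + 6 + 8) / 6 = 33/6 = 5.5
  x̄ = (4.8333, 5.5),  deviation x̄ - mu_0 = (4.8333, 5.5) - (4, 8) = (0.8333, -2.5).

Step 2 — sample covariance matrix, S[i,j] = (1/(n-1)) · Σ_k (x_{k,i} - mean_i) · (x_{k,j} - mean_j), divisor n-1 = 5:
  S[A,A] = ((-0.8333)·(-0.8333) + (1.1667)·(1.1667) + (3.1667)·(3.1667) + (1.1667)·(1.1667) + (-3.8333)·(-3.8333) + (-0.8333)·(-0.8333)) / 5 = 28.8333/5 = 5.7667
  S[A,B] = ((-0.8333)·(-2.5) + (1.1667)·(-2.5) + (3.1667)·(1.5) + (1.1667)·(0.5) + (-3.8333)·(0.5) + (-0.8333)·(2.5)) / 5 = 0.5/5 = 0.1
  S[B,B] = ((-2.5)·(-2.5) + (-2.5)·(-2.5) + (1.5)·(1.5) + (0.5)·(0.5) + (0.5)·(0.5) + (2.5)·(2.5)) / 5 = 21.5/5 = 4.3
  S = [[5.7667, 0.1],
 [0.1, 4.3]].

Step 3 — invert S. det(S) = 5.7667·4.3 - (0.1)² = 24.7867.
  S^{-1} = (1/det) · [[d, -b], [-b, a]] = [[0.1735, -0.004],
 [-0.004, 0.2327]].

Step 4 — quadratic form (x̄ - mu_0)^T · S^{-1} · (x̄ - mu_0):
  S^{-1} · (x̄ - mu_0) = (0.1547, -0.585),
  (x̄ - mu_0)^T · [...] = (0.8333)·(0.1547) + (-2.5)·(-0.585) = 1.5914.

Step 5 — scale by n: T² = 6 · 1.5914 = 9.5481.

T² ≈ 9.5481


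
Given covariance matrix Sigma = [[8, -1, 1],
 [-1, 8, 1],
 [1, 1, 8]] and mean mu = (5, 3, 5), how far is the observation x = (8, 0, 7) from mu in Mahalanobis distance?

Step 1 — centre the observation: (x - mu) = (3, -3, 2).

Step 2 — invert Sigma (cofactor / det for 3×3, or solve directly):
  Sigma^{-1} = [[0.1296, 0.0185, -0.0185],
 [0.0185, 0.1296, -0.0185],
 [-0.0185, -0.0185, 0.1296]].

Step 3 — form the quadratic (x - mu)^T · Sigma^{-1} · (x - mu):
  Sigma^{-1} · (x - mu) = (0.2963, -0.3704, 0.2593).
  (x - mu)^T · [Sigma^{-1} · (x - mu)] = (3)·(0.2963) + (-3)·(-0.3704) + (2)·(0.2593) = 2.5185.

Step 4 — take square root: d = √(2.5185) ≈ 1.587.

d(x, mu) = √(2.5185) ≈ 1.587


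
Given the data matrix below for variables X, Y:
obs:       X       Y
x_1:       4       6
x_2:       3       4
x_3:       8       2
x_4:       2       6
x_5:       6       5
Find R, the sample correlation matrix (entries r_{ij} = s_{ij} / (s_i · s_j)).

Step 1 — column means:
  mean(X) = (4 + 3 + 8 + 2 + 6) / 5 = 23/5 = 4.6
  mean(Y) = (6 + 4 + 2 + 6 + 5) / 5 = 23/5 = 4.6

Step 2 — sample variances and covariances s[i,j] = (1/(n-1)) · Σ_k (x_{k,i} - mean_i) · (x_{k,j} - mean_j), with n-1 = 4:
  s[X,X] = ((-0.6)·(-0.6) + (-1.6)·(-1.6) + (3.4)·(3.4) + (-2.6)·(-2.6) + (1.4)·(1.4)) / 4 = 23.2/4 = 5.8
  s[X,Y] = ((-0.6)·(1.4) + (-1.6)·(-0.6) + (3.4)·(-2.6) + (-2.6)·(1.4) + (1.4)·(0.4)) / 4 = -11.8/4 = -2.95
  s[Y,Y] = ((1.4)·(1.4) + (-0.6)·(-0.6) + (-2.6)·(-2.6) + (1.4)·(1.4) + (0.4)·(0.4)) / 4 = 11.2/4 = 2.8
  Sample standard deviations s_i = √(s[i,i]):
  s(X) = √(5.8) = 2.4083
  s(Y) = √(2.8) = 1.6733

Step 3 — r_{ij} = s_{ij} / (s_i · s_j):
  r[X,X] = 1 (diagonal).
  r[X,Y] = -2.95 / (2.4083 · 1.6733) = -2.95 / 4.0299 = -0.732
  r[Y,Y] = 1 (diagonal).

R is symmetric with unit diagonal. Assembling:

R = [[1, -0.732],
 [-0.732, 1]]


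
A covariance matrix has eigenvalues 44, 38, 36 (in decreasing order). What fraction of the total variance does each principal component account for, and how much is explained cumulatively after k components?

Step 1 — total variance = trace(Sigma) = Σ λ_i = 44 + 38 + 36 = 118.

Step 2 — fraction explained by component i = λ_i / Σ λ:
  PC1: 44/118 = 0.3729
  PC2: 38/118 = 0.322
  PC3: 36/118 = 0.3051

Step 3 — cumulative fraction after k components = (λ_1 + ... + λ_k) / Σ λ:
  k = 1: 44/118 = 0.3729
  k = 2: (44 + 38)/118 = 82/118 = 0.6949
  k = 3: (44 + 38 + 36)/118 = 118/118 = 1

Summary (fraction, with percent):

explained: PC1 0.3729 (37.29%), PC2 0.322 (32.2%), PC3 0.3051 (30.51%);  cumulative: 0.3729, 0.6949, 1


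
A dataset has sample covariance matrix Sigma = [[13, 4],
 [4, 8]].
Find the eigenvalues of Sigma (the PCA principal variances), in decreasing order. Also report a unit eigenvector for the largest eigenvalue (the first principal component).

Step 1 — characteristic polynomial of 2×2 Sigma:
  det(Sigma - λI) = λ² - trace · λ + det = 0.
  trace = 13 + 8 = 21, det = 13·8 - (4)² = 88.
Step 2 — discriminant:
  Δ = trace² - 4·det = 441 - 352 = 89.
Step 3 — eigenvalues:
  λ = (trace ± √Δ)/2 = (21 ± 9.434)/2,
  λ_1 = 15.217,  λ_2 = 5.783.

Step 4 — unit eigenvector for λ_1: solve (Sigma - λ_1 I)v = 0. First row:
  (13 - 15.217)·v_x + (4)·v_y = 0, i.e. (-2.217)·v_x + (4)·v_y = 0,
  so v ∝ (b, λ_1 - a) = (4, 2.217) = u.
  ||u|| = √((4)² + (2.217)²) = √(20.915) ≈ 4.5733,
  v_1 = u/||u|| ≈ (0.8746, 0.4848) (||v_1|| = 1).

λ_1 = 15.217,  λ_2 = 5.783;  v_1 ≈ (0.8746, 0.4848)


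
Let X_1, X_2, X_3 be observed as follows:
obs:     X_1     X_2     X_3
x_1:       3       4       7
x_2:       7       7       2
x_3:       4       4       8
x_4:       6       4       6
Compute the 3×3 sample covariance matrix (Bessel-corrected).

Step 1 — column means:
  mean(X_1) = (3 + 7 + 4 + 6) / 4 = 20/4 = 5
  mean(X_2) = (4 + 7 + 4 + 4) / 4 = 19/4 = 4.75
  mean(X_3) = (7 + 2 + 8 + 6) / 4 = 23/4 = 5.75

Step 2 — sample covariance S[i,j] = (1/(n-1)) · Σ_k (x_{k,i} - mean_i) · (x_{k,j} - mean_j), with n-1 = 3.
  S[X_1,X_1] = ((-2)·(-2) + (2)·(2) + (-1)·(-1) + (1)·(1)) / 3 = 10/3 = 3.3333
  S[X_1,X_2] = ((-2)·(-0.75) + (2)·(2.25) + (-1)·(-0.75) + (1)·(-0.75)) / 3 = 6/3 = 2
  S[X_1,X_3] = ((-2)·(1.25) + (2)·(-3.75) + (-1)·(2.25) + (1)·(0.25)) / 3 = -12/3 = -4
  S[X_2,X_2] = ((-0.75)·(-0.75) + (2.25)·(2.25) + (-0.75)·(-0.75) + (-0.75)·(-0.75)) / 3 = 6.75/3 = 2.25
  S[X_2,X_3] = ((-0.75)·(1.25) + (2.25)·(-3.75) + (-0.75)·(2.25) + (-0.75)·(0.25)) / 3 = -11.25/3 = -3.75
  S[X_3,X_3] = ((1.25)·(1.25) + (-3.75)·(-3.75) + (2.25)·(2.25) + (0.25)·(0.25)) / 3 = 20.75/3 = 6.9167

S is symmetric (S[j,i] = S[i,j]). Assembling:

S = [[3.3333, 2, -4],
 [2, 2.25, -3.75],
 [-4, -3.75, 6.9167]]


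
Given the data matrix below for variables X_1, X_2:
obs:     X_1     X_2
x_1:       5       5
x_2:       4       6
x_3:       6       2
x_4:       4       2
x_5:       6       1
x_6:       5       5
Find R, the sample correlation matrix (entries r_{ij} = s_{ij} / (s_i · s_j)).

Step 1 — column means:
  mean(X_1) = (5 + 4 + 6 + 4 + 6 + 5) / 6 = 30/6 = 5
  mean(X_2) = (5 + 6 + 2 + 2 + 1 + 5) / 6 = 21/6 = 3.5

Step 2 — sample variances and covariances s[i,j] = (1/(n-1)) · Σ_k (x_{k,i} - mean_i) · (x_{k,j} - mean_j), with n-1 = 5:
  s[X_1,X_1] = ((0)·(0) + (-1)·(-1) + (1)·(1) + (-1)·(-1) + (1)·(1) + (0)·(0)) / 5 = 4/5 = 0.8
  s[X_1,X_2] = ((0)·(1.5) + (-1)·(2.5) + (1)·(-1.5) + (-1)·(-1.5) + (1)·(-2.5) + (0)·(1.5)) / 5 = -5/5 = -1
  s[X_2,X_2] = ((1.5)·(1.5) + (2.5)·(2.5) + (-1.5)·(-1.5) + (-1.5)·(-1.5) + (-2.5)·(-2.5) + (1.5)·(1.5)) / 5 = 21.5/5 = 4.3
  Sample standard deviations s_i = √(s[i,i]):
  s(X_1) = √(0.8) = 0.8944
  s(X_2) = √(4.3) = 2.0736

Step 3 — r_{ij} = s_{ij} / (s_i · s_j):
  r[X_1,X_1] = 1 (diagonal).
  r[X_1,X_2] = -1 / (0.8944 · 2.0736) = -1 / 1.8547 = -0.5392
  r[X_2,X_2] = 1 (diagonal).

R is symmetric with unit diagonal. Assembling:

R = [[1, -0.5392],
 [-0.5392, 1]]


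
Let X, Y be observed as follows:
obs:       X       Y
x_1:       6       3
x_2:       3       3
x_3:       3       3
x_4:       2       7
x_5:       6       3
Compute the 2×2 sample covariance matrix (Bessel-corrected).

Step 1 — column means:
  mean(X) = (6 + 3 + 3 + 2 + 6) / 5 = 20/5 = 4
  mean(Y) = (3 + 3 + 3 + 7 + 3) / 5 = 19/5 = 3.8

Step 2 — sample covariance S[i,j] = (1/(n-1)) · Σ_k (x_{k,i} - mean_i) · (x_{k,j} - mean_j), with n-1 = 4.
  S[X,X] = ((2)·(2) + (-1)·(-1) + (-1)·(-1) + (-2)·(-2) + (2)·(2)) / 4 = 14/4 = 3.5
  S[X,Y] = ((2)·(-0.8) + (-1)·(-0.8) + (-1)·(-0.8) + (-2)·(3.2) + (2)·(-0.8)) / 4 = -8/4 = -2
  S[Y,Y] = ((-0.8)·(-0.8) + (-0.8)·(-0.8) + (-0.8)·(-0.8) + (3.2)·(3.2) + (-0.8)·(-0.8)) / 4 = 12.8/4 = 3.2

S is symmetric (S[j,i] = S[i,j]). Assembling:

S = [[3.5, -2],
 [-2, 3.2]]


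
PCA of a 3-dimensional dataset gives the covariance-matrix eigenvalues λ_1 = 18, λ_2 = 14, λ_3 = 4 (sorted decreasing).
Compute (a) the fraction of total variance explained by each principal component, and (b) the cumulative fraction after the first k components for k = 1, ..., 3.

Step 1 — total variance = trace(Sigma) = Σ λ_i = 18 + 14 + 4 = 36.

Step 2 — fraction explained by component i = λ_i / Σ λ:
  PC1: 18/36 = 0.5
  PC2: 14/36 = 0.3889
  PC3: 4/36 = 0.1111

Step 3 — cumulative fraction after k components = (λ_1 + ... + λ_k) / Σ λ:
  k = 1: 18/36 = 0.5
  k = 2: (18 + 14)/36 = 32/36 = 0.8889
  k = 3: (18 + 14 + 4)/36 = 36/36 = 1

Summary (fraction, with percent):

explained: PC1 0.5 (50%), PC2 0.3889 (38.89%), PC3 0.1111 (11.11%);  cumulative: 0.5, 0.8889, 1


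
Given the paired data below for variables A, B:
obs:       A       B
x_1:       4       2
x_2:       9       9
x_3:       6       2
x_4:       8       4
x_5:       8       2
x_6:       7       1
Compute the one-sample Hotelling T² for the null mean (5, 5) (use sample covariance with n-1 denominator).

Step 1 — sample mean vector:
  mean(A) = (4 + 9 + 6 + 8 + 8 + 7) / 6 = 42/6 = 7
  mean(B) = (2 + 9 + 2 + 4 + 2 + 1) / 6 = 20/6 = 3.3333
  x̄ = (7, 3.3333),  deviation x̄ - mu_0 = (7, 3.3333) - (5, 5) = (2, -1.6667).

Step 2 — sample covariance matrix, S[i,j] = (1/(n-1)) · Σ_k (x_{k,i} - mean_i) · (x_{k,j} - mean_j), divisor n-1 = 5:
  S[A,A] = ((-3)·(-3) + (2)·(2) + (-1)·(-1) + (1)·(1) + (1)·(1) + (0)·(0)) / 5 = 16/5 = 3.2
  S[A,B] = ((-3)·(-1.3333) + (2)·(5.6667) + (-1)·(-1.3333) + (1)·(0.6667) + (1)·(-1.3333) + (0)·(-2.3333)) / 5 = 16/5 = 3.2
  S[B,B] = ((-1.3333)·(-1.3333) + (5.6667)·(5.6667) + (-1.3333)·(-1.3333) + (0.6667)·(0.6667) + (-1.3333)·(-1.3333) + (-2.3333)·(-2.3333)) / 5 = 43.3333/5 = 8.6667
  S = [[3.2, 3.2],
 [3.2, 8.6667]].

Step 3 — invert S. det(S) = 3.2·8.6667 - (3.2)² = 17.4933.
  S^{-1} = (1/det) · [[d, -b], [-b, a]] = [[0.4954, -0.1829],
 [-0.1829, 0.1829]].

Step 4 — quadratic form (x̄ - mu_0)^T · S^{-1} · (x̄ - mu_0):
  S^{-1} · (x̄ - mu_0) = (1.2957, -0.6707),
  (x̄ - mu_0)^T · [...] = (2)·(1.2957) + (-1.6667)·(-0.6707) = 3.7093.

Step 5 — scale by n: T² = 6 · 3.7093 = 22.2561.

T² ≈ 22.2561


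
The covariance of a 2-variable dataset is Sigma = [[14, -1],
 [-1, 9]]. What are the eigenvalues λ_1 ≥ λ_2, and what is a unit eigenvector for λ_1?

Step 1 — characteristic polynomial of 2×2 Sigma:
  det(Sigma - λI) = λ² - trace · λ + det = 0.
  trace = 14 + 9 = 23, det = 14·9 - (-1)² = 125.
Step 2 — discriminant:
  Δ = trace² - 4·det = 529 - 500 = 29.
Step 3 — eigenvalues:
  λ = (trace ± √Δ)/2 = (23 ± 5.3852)/2,
  λ_1 = 14.1926,  λ_2 = 8.8074.

Step 4 — unit eigenvector for λ_1: solve (Sigma - λ_1 I)v = 0. First row:
  (14 - 14.1926)·v_x + (-1)·v_y = 0, i.e. (-0.1926)·v_x + (-1)·v_y = 0,
  so v ∝ (b, λ_1 - a) = (-1, 0.1926); multiply by -1 so the first entry is positive: u = (1, -0.1926).
  ||u|| = √((1)² + (-0.1926)²) = √(1.0371) ≈ 1.0184,
  v_1 = u/||u|| ≈ (0.982, -0.1891) (||v_1|| = 1).

λ_1 = 14.1926,  λ_2 = 8.8074;  v_1 ≈ (0.982, -0.1891)


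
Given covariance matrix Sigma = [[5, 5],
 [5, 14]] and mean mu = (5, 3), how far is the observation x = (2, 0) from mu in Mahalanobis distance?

Step 1 — centre the observation: (x - mu) = (-3, -3).

Step 2 — invert Sigma. det(Sigma) = 5·14 - (5)² = 45.
  Sigma^{-1} = (1/det) · [[d, -b], [-b, a]] = [[0.3111, -0.1111],
 [-0.1111, 0.1111]].

Step 3 — form the quadratic (x - mu)^T · Sigma^{-1} · (x - mu):
  Sigma^{-1} · (x - mu) = (-0.6, 0).
  (x - mu)^T · [Sigma^{-1} · (x - mu)] = (-3)·(-0.6) + (-3)·(0) = 1.8.

Step 4 — take square root: d = √(1.8) ≈ 1.3416.

d(x, mu) = √(1.8) ≈ 1.3416


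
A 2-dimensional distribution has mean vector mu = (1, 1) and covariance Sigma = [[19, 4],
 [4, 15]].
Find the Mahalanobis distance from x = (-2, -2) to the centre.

Step 1 — centre the observation: (x - mu) = (-3, -3).

Step 2 — invert Sigma. det(Sigma) = 19·15 - (4)² = 269.
  Sigma^{-1} = (1/det) · [[d, -b], [-b, a]] = [[0.0558, -0.0149],
 [-0.0149, 0.0706]].

Step 3 — form the quadratic (x - mu)^T · Sigma^{-1} · (x - mu):
  Sigma^{-1} · (x - mu) = (-0.1227, -0.1673).
  (x - mu)^T · [Sigma^{-1} · (x - mu)] = (-3)·(-0.1227) + (-3)·(-0.1673) = 0.8699.

Step 4 — take square root: d = √(0.8699) ≈ 0.9327.

d(x, mu) = √(0.8699) ≈ 0.9327


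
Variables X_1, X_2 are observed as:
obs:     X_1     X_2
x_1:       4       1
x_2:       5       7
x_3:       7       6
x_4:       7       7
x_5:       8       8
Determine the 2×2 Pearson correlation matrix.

Step 1 — column means:
  mean(X_1) = (4 + 5 + 7 + 7 + 8) / 5 = 31/5 = 6.2
  mean(X_2) = (1 + 7 + 6 + 7 + 8) / 5 = 29/5 = 5.8

Step 2 — sample variances and covariances s[i,j] = (1/(n-1)) · Σ_k (x_{k,i} - mean_i) · (x_{k,j} - mean_j), with n-1 = 4:
  s[X_1,X_1] = ((-2.2)·(-2.2) + (-1.2)·(-1.2) + (0.8)·(0.8) + (0.8)·(0.8) + (1.8)·(1.8)) / 4 = 10.8/4 = 2.7
  s[X_1,X_2] = ((-2.2)·(-4.8) + (-1.2)·(1.2) + (0.8)·(0.2) + (0.8)·(1.2) + (1.8)·(2.2)) / 4 = 14.2/4 = 3.55
  s[X_2,X_2] = ((-4.8)·(-4.8) + (1.2)·(1.2) + (0.2)·(0.2) + (1.2)·(1.2) + (2.2)·(2.2)) / 4 = 30.8/4 = 7.7
  Sample standard deviations s_i = √(s[i,i]):
  s(X_1) = √(2.7) = 1.6432
  s(X_2) = √(7.7) = 2.7749

Step 3 — r_{ij} = s_{ij} / (s_i · s_j):
  r[X_1,X_1] = 1 (diagonal).
  r[X_1,X_2] = 3.55 / (1.6432 · 2.7749) = 3.55 / 4.5596 = 0.7786
  r[X_2,X_2] = 1 (diagonal).

R is symmetric with unit diagonal. Assembling:

R = [[1, 0.7786],
 [0.7786, 1]]


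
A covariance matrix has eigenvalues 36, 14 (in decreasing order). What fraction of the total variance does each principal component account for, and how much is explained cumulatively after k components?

Step 1 — total variance = trace(Sigma) = Σ λ_i = 36 + 14 = 50.

Step 2 — fraction explained by component i = λ_i / Σ λ:
  PC1: 36/50 = 0.72
  PC2: 14/50 = 0.28

Step 3 — cumulative fraction after k components = (λ_1 + ... + λ_k) / Σ λ:
  k = 1: 36/50 = 0.72
  k = 2: (36 + 14)/50 = 50/50 = 1

Summary (fraction, with percent):

explained: PC1 0.72 (72%), PC2 0.28 (28%);  cumulative: 0.72, 1


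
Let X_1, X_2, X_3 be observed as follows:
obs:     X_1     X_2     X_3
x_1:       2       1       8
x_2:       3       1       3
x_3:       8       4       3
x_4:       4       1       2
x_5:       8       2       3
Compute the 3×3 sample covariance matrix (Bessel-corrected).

Step 1 — column means:
  mean(X_1) = (2 + 3 + 8 + 4 + 8) / 5 = 25/5 = 5
  mean(X_2) = (1 + 1 + 4 + 1 + 2) / 5 = 9/5 = 1.8
  mean(X_3) = (8 + 3 + 3 + 2 + 3) / 5 = 19/5 = 3.8

Step 2 — sample covariance S[i,j] = (1/(n-1)) · Σ_k (x_{k,i} - mean_i) · (x_{k,j} - mean_j), with n-1 = 4.
  S[X_1,X_1] = ((-3)·(-3) + (-2)·(-2) + (3)·(3) + (-1)·(-1) + (3)·(3)) / 4 = 32/4 = 8
  S[X_1,X_2] = ((-3)·(-0.8) + (-2)·(-0.8) + (3)·(2.2) + (-1)·(-0.8) + (3)·(0.2)) / 4 = 12/4 = 3
  S[X_1,X_3] = ((-3)·(4.2) + (-2)·(-0.8) + (3)·(-0.8) + (-1)·(-1.8) + (3)·(-0.8)) / 4 = -14/4 = -3.5
  S[X_2,X_2] = ((-0.8)·(-0.8) + (-0.8)·(-0.8) + (2.2)·(2.2) + (-0.8)·(-0.8) + (0.2)·(0.2)) / 4 = 6.8/4 = 1.7
  S[X_2,X_3] = ((-0.8)·(4.2) + (-0.8)·(-0.8) + (2.2)·(-0.8) + (-0.8)·(-1.8) + (0.2)·(-0.8)) / 4 = -3.2/4 = -0.8
  S[X_3,X_3] = ((4.2)·(4.2) + (-0.8)·(-0.8) + (-0.8)·(-0.8) + (-1.8)·(-1.8) + (-0.8)·(-0.8)) / 4 = 22.8/4 = 5.7

S is symmetric (S[j,i] = S[i,j]). Assembling:

S = [[8, 3, -3.5],
 [3, 1.7, -0.8],
 [-3.5, -0.8, 5.7]]


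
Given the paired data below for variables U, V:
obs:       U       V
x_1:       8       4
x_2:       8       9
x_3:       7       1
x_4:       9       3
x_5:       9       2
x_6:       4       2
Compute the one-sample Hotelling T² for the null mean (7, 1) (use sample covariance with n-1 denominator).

Step 1 — sample mean vector:
  mean(U) = (8 + 8 + 7 + 9 + 9 + 4) / 6 = 45/6 = 7.5
  mean(V) = (4 + 9 + 1 + 3 + 2 + 2) / 6 = 21/6 = 3.5
  x̄ = (7.5, 3.5),  deviation x̄ - mu_0 = (7.5, 3.5) - (7, 1) = (0.5, 2.5).

Step 2 — sample covariance matrix, S[i,j] = (1/(n-1)) · Σ_k (x_{k,i} - mean_i) · (x_{k,j} - mean_j), divisor n-1 = 5:
  S[U,U] = ((0.5)·(0.5) + (0.5)·(0.5) + (-0.5)·(-0.5) + (1.5)·(1.5) + (1.5)·(1.5) + (-3.5)·(-3.5)) / 5 = 17.5/5 = 3.5
  S[U,V] = ((0.5)·(0.5) + (0.5)·(5.5) + (-0.5)·(-2.5) + (1.5)·(-0.5) + (1.5)·(-1.5) + (-3.5)·(-1.5)) / 5 = 6.5/5 = 1.3
  S[V,V] = ((0.5)·(0.5) + (5.5)·(5.5) + (-2.5)·(-2.5) + (-0.5)·(-0.5) + (-1.5)·(-1.5) + (-1.5)·(-1.5)) / 5 = 41.5/5 = 8.3
  S = [[3.5, 1.3],
 [1.3, 8.3]].

Step 3 — invert S. det(S) = 3.5·8.3 - (1.3)² = 27.36.
  S^{-1} = (1/det) · [[d, -b], [-b, a]] = [[0.3034, -0.0475],
 [-0.0475, 0.1279]].

Step 4 — quadratic form (x̄ - mu_0)^T · S^{-1} · (x̄ - mu_0):
  S^{-1} · (x̄ - mu_0) = (0.0329, 0.2961),
  (x̄ - mu_0)^T · [...] = (0.5)·(0.0329) + (2.5)·(0.2961) = 0.7566.

Step 5 — scale by n: T² = 6 · 0.7566 = 4.5395.

T² ≈ 4.5395


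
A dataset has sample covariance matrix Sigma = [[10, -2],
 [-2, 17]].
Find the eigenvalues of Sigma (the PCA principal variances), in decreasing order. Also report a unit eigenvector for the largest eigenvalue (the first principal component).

Step 1 — characteristic polynomial of 2×2 Sigma:
  det(Sigma - λI) = λ² - trace · λ + det = 0.
  trace = 10 + 17 = 27, det = 10·17 - (-2)² = 166.
Step 2 — discriminant:
  Δ = trace² - 4·det = 729 - 664 = 65.
Step 3 — eigenvalues:
  λ = (trace ± √Δ)/2 = (27 ± 8.0623)/2,
  λ_1 = 17.5311,  λ_2 = 9.4689.

Step 4 — unit eigenvector for λ_1: solve (Sigma - λ_1 I)v = 0. First row:
  (10 - 17.5311)·v_x + (-2)·v_y = 0, i.e. (-7.5311)·v_x + (-2)·v_y = 0,
  so v ∝ (b, λ_1 - a) = (-2, 7.5311); multiply by -1 so the first entry is positive: u = (2, -7.5311).
  ||u|| = √((2)² + (-7.5311)²) = √(60.7179) ≈ 7.7922,
  v_1 = u/||u|| ≈ (0.2567, -0.9665) (||v_1|| = 1).

λ_1 = 17.5311,  λ_2 = 9.4689;  v_1 ≈ (0.2567, -0.9665)


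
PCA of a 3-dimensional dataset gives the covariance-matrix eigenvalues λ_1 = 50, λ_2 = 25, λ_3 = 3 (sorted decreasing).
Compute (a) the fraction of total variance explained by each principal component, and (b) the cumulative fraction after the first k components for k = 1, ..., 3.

Step 1 — total variance = trace(Sigma) = Σ λ_i = 50 + 25 + 3 = 78.

Step 2 — fraction explained by component i = λ_i / Σ λ:
  PC1: 50/78 = 0.641
  PC2: 25/78 = 0.3205
  PC3: 3/78 = 0.0385

Step 3 — cumulative fraction after k components = (λ_1 + ... + λ_k) / Σ λ:
  k = 1: 50/78 = 0.641
  k = 2: (50 + 25)/78 = 75/78 = 0.9615
  k = 3: (50 + 25 + 3)/78 = 78/78 = 1

Summary (fraction, with percent):

explained: PC1 0.641 (64.1%), PC2 0.3205 (32.05%), PC3 0.0385 (3.85%);  cumulative: 0.641, 0.9615, 1


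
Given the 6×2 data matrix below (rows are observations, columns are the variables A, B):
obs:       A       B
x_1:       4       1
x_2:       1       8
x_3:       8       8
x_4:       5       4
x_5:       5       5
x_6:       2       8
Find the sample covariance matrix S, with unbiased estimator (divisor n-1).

Step 1 — column means:
  mean(A) = (4 + 1 + 8 + 5 + 5 + 2) / 6 = 25/6 = 4.1667
  mean(B) = (1 + 8 + 8 + 4 + 5 + 8) / 6 = 34/6 = 5.6667

Step 2 — sample covariance S[i,j] = (1/(n-1)) · Σ_k (x_{k,i} - mean_i) · (x_{k,j} - mean_j), with n-1 = 5.
  S[A,A] = ((-0.1667)·(-0.1667) + (-3.1667)·(-3.1667) + (3.8333)·(3.8333) + (0.8333)·(0.8333) + (0.8333)·(0.8333) + (-2.1667)·(-2.1667)) / 5 = 30.8333/5 = 6.1667
  S[A,B] = ((-0.1667)·(-4.6667) + (-3.1667)·(2.3333) + (3.8333)·(2.3333) + (0.8333)·(-1.6667) + (0.8333)·(-0.6667) + (-2.1667)·(2.3333)) / 5 = -4.6667/5 = -0.9333
  S[B,B] = ((-4.6667)·(-4.6667) + (2.3333)·(2.3333) + (2.3333)·(2.3333) + (-1.6667)·(-1.6667) + (-0.6667)·(-0.6667) + (2.3333)·(2.3333)) / 5 = 41.3333/5 = 8.2667

S is symmetric (S[j,i] = S[i,j]). Assembling:

S = [[6.1667, -0.9333],
 [-0.9333, 8.2667]]


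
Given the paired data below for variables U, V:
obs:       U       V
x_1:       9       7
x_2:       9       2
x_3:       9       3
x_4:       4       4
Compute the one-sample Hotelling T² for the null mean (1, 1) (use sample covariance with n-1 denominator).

Step 1 — sample mean vector:
  mean(U) = (9 + 9 + 9 + 4) / 4 = 31/4 = 7.75
  mean(V) = (7 + 2 + 3 + 4) / 4 = 16/4 = 4
  x̄ = (7.75, 4),  deviation x̄ - mu_0 = (7.75, 4) - (1, 1) = (6.75, 3).

Step 2 — sample covariance matrix, S[i,j] = (1/(n-1)) · Σ_k (x_{k,i} - mean_i) · (x_{k,j} - mean_j), divisor n-1 = 3:
  S[U,U] = ((1.25)·(1.25) + (1.25)·(1.25) + (1.25)·(1.25) + (-3.75)·(-3.75)) / 3 = 18.75/3 = 6.25
  S[U,V] = ((1.25)·(3) + (1.25)·(-2) + (1.25)·(-1) + (-3.75)·(0)) / 3 = 0/3 = 0
  S[V,V] = ((3)·(3) + (-2)·(-2) + (-1)·(-1) + (0)·(0)) / 3 = 14/3 = 4.6667
  S = [[6.25, 0],
 [0, 4.6667]].

Step 3 — invert S. det(S) = 6.25·4.6667 - (0)² = 29.1667.
  S^{-1} = (1/det) · [[d, -b], [-b, a]] = [[0.16, 0],
 [0, 0.2143]].

Step 4 — quadratic form (x̄ - mu_0)^T · S^{-1} · (x̄ - mu_0):
  S^{-1} · (x̄ - mu_0) = (1.08, 0.6429),
  (x̄ - mu_0)^T · [...] = (6.75)·(1.08) + (3)·(0.6429) = 9.2186.

Step 5 — scale by n: T² = 4 · 9.2186 = 36.8743.

T² ≈ 36.8743


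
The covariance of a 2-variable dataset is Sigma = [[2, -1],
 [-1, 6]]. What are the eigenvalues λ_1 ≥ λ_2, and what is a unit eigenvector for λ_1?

Step 1 — characteristic polynomial of 2×2 Sigma:
  det(Sigma - λI) = λ² - trace · λ + det = 0.
  trace = 2 + 6 = 8, det = 2·6 - (-1)² = 11.
Step 2 — discriminant:
  Δ = trace² - 4·det = 64 - 44 = 20.
Step 3 — eigenvalues:
  λ = (trace ± √Δ)/2 = (8 ± 4.4721)/2,
  λ_1 = 6.2361,  λ_2 = 1.7639.

Step 4 — unit eigenvector for λ_1: solve (Sigma - λ_1 I)v = 0. First row:
  (2 - 6.2361)·v_x + (-1)·v_y = 0, i.e. (-4.2361)·v_x + (-1)·v_y = 0,
  so v ∝ (b, λ_1 - a) = (-1, 4.2361); multiply by -1 so the first entry is positive: u = (1, -4.2361).
  ||u|| = √((1)² + (-4.2361)²) = √(18.9443) ≈ 4.3525,
  v_1 = u/||u|| ≈ (0.2298, -0.9732) (||v_1|| = 1).

λ_1 = 6.2361,  λ_2 = 1.7639;  v_1 ≈ (0.2298, -0.9732)


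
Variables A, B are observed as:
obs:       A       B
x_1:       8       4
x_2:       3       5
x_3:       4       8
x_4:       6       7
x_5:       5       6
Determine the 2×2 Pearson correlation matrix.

Step 1 — column means:
  mean(A) = (8 + 3 + 4 + 6 + 5) / 5 = 26/5 = 5.2
  mean(B) = (4 + 5 + 8 + 7 + 6) / 5 = 30/5 = 6

Step 2 — sample variances and covariances s[i,j] = (1/(n-1)) · Σ_k (x_{k,i} - mean_i) · (x_{k,j} - mean_j), with n-1 = 4:
  s[A,A] = ((2.8)·(2.8) + (-2.2)·(-2.2) + (-1.2)·(-1.2) + (0.8)·(0.8) + (-0.2)·(-0.2)) / 4 = 14.8/4 = 3.7
  s[A,B] = ((2.8)·(-2) + (-2.2)·(-1) + (-1.2)·(2) + (0.8)·(1) + (-0.2)·(0)) / 4 = -5/4 = -1.25
  s[B,B] = ((-2)·(-2) + (-1)·(-1) + (2)·(2) + (1)·(1) + (0)·(0)) / 4 = 10/4 = 2.5
  Sample standard deviations s_i = √(s[i,i]):
  s(A) = √(3.7) = 1.9235
  s(B) = √(2.5) = 1.5811

Step 3 — r_{ij} = s_{ij} / (s_i · s_j):
  r[A,A] = 1 (diagonal).
  r[A,B] = -1.25 / (1.9235 · 1.5811) = -1.25 / 3.0414 = -0.411
  r[B,B] = 1 (diagonal).

R is symmetric with unit diagonal. Assembling:

R = [[1, -0.411],
 [-0.411, 1]]


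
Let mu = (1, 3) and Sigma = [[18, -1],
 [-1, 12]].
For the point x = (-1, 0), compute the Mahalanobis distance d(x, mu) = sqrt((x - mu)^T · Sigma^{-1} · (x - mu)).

Step 1 — centre the observation: (x - mu) = (-2, -3).

Step 2 — invert Sigma. det(Sigma) = 18·12 - (-1)² = 215.
  Sigma^{-1} = (1/det) · [[d, -b], [-b, a]] = [[0.0558, 0.0047],
 [0.0047, 0.0837]].

Step 3 — form the quadratic (x - mu)^T · Sigma^{-1} · (x - mu):
  Sigma^{-1} · (x - mu) = (-0.1256, -0.2605).
  (x - mu)^T · [Sigma^{-1} · (x - mu)] = (-2)·(-0.1256) + (-3)·(-0.2605) = 1.0326.

Step 4 — take square root: d = √(1.0326) ≈ 1.0161.

d(x, mu) = √(1.0326) ≈ 1.0161


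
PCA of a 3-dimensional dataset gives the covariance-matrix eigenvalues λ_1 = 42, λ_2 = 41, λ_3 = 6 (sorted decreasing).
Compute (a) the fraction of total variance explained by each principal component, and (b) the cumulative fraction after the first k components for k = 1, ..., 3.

Step 1 — total variance = trace(Sigma) = Σ λ_i = 42 + 41 + 6 = 89.

Step 2 — fraction explained by component i = λ_i / Σ λ:
  PC1: 42/89 = 0.4719
  PC2: 41/89 = 0.4607
  PC3: 6/89 = 0.0674

Step 3 — cumulative fraction after k components = (λ_1 + ... + λ_k) / Σ λ:
  k = 1: 42/89 = 0.4719
  k = 2: (42 + 41)/89 = 83/89 = 0.9326
  k = 3: (42 + 41 + 6)/89 = 89/89 = 1

Summary (fraction, with percent):

explained: PC1 0.4719 (47.19%), PC2 0.4607 (46.07%), PC3 0.0674 (6.74%);  cumulative: 0.4719, 0.9326, 1


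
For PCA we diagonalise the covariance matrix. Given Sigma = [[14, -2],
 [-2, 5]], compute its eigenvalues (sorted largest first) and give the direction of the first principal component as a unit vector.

Step 1 — characteristic polynomial of 2×2 Sigma:
  det(Sigma - λI) = λ² - trace · λ + det = 0.
  trace = 14 + 5 = 19, det = 14·5 - (-2)² = 66.
Step 2 — discriminant:
  Δ = trace² - 4·det = 361 - 264 = 97.
Step 3 — eigenvalues:
  λ = (trace ± √Δ)/2 = (19 ± 9.8489)/2,
  λ_1 = 14.4244,  λ_2 = 4.5756.

Step 4 — unit eigenvector for λ_1: solve (Sigma - λ_1 I)v = 0. First row:
  (14 - 14.4244)·v_x + (-2)·v_y = 0, i.e. (-0.4244)·v_x + (-2)·v_y = 0,
  so v ∝ (b, λ_1 - a) = (-2, 0.4244); multiply by -1 so the first entry is positive: u = (2, -0.4244).
  ||u|| = √((2)² + (-0.4244)²) = √(4.1801) ≈ 2.0445,
  v_1 = u/||u|| ≈ (0.9782, -0.2076) (||v_1|| = 1).

λ_1 = 14.4244,  λ_2 = 4.5756;  v_1 ≈ (0.9782, -0.2076)


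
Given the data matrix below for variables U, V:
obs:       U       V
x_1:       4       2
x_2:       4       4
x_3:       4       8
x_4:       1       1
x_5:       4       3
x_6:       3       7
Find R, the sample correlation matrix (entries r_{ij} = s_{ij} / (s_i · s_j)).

Step 1 — column means:
  mean(U) = (4 + 4 + 4 + 1 + 4 + 3) / 6 = 20/6 = 3.3333
  mean(V) = (2 + 4 + 8 + 1 + 3 + 7) / 6 = 25/6 = 4.1667

Step 2 — sample variances and covariances s[i,j] = (1/(n-1)) · Σ_k (x_{k,i} - mean_i) · (x_{k,j} - mean_j), with n-1 = 5:
  s[U,U] = ((0.6667)·(0.6667) + (0.6667)·(0.6667) + (0.6667)·(0.6667) + (-2.3333)·(-2.3333) + (0.6667)·(0.6667) + (-0.3333)·(-0.3333)) / 5 = 7.3333/5 = 1.4667
  s[U,V] = ((0.6667)·(-2.1667) + (0.6667)·(-0.1667) + (0.6667)·(3.8333) + (-2.3333)·(-3.1667) + (0.6667)·(-1.1667) + (-0.3333)·(2.8333)) / 5 = 6.6667/5 = 1.3333
  s[V,V] = ((-2.1667)·(-2.1667) + (-0.1667)·(-0.1667) + (3.8333)·(3.8333) + (-3.1667)·(-3.1667) + (-1.1667)·(-1.1667) + (2.8333)·(2.8333)) / 5 = 38.8333/5 = 7.7667
  Sample standard deviations s_i = √(s[i,i]):
  s(U) = √(1.4667) = 1.2111
  s(V) = √(7.7667) = 2.7869

Step 3 — r_{ij} = s_{ij} / (s_i · s_j):
  r[U,U] = 1 (diagonal).
  r[U,V] = 1.3333 / (1.2111 · 2.7869) = 1.3333 / 3.3751 = 0.3951
  r[V,V] = 1 (diagonal).

R is symmetric with unit diagonal. Assembling:

R = [[1, 0.3951],
 [0.3951, 1]]


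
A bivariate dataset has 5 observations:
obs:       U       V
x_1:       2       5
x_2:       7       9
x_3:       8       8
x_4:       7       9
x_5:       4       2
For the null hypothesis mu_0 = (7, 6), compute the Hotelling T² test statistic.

Step 1 — sample mean vector:
  mean(U) = (2 + 7 + 8 + 7 + 4) / 5 = 28/5 = 5.6
  mean(V) = (5 + 9 + 8 + 9 + 2) / 5 = 33/5 = 6.6
  x̄ = (5.6, 6.6),  deviation x̄ - mu_0 = (5.6, 6.6) - (7, 6) = (-1.4, 0.6).

Step 2 — sample covariance matrix, S[i,j] = (1/(n-1)) · Σ_k (x_{k,i} - mean_i) · (x_{k,j} - mean_j), divisor n-1 = 4:
  S[U,U] = ((-3.6)·(-3.6) + (1.4)·(1.4) + (2.4)·(2.4) + (1.4)·(1.4) + (-1.6)·(-1.6)) / 4 = 25.2/4 = 6.3
  S[U,V] = ((-3.6)·(-1.6) + (1.4)·(2.4) + (2.4)·(1.4) + (1.4)·(2.4) + (-1.6)·(-4.6)) / 4 = 23.2/4 = 5.8
  S[V,V] = ((-1.6)·(-1.6) + (2.4)·(2.4) + (1.4)·(1.4) + (2.4)·(2.4) + (-4.6)·(-4.6)) / 4 = 37.2/4 = 9.3
  S = [[6.3, 5.8],
 [5.8, 9.3]].

Step 3 — invert S. det(S) = 6.3·9.3 - (5.8)² = 24.95.
  S^{-1} = (1/det) · [[d, -b], [-b, a]] = [[0.3727, -0.2325],
 [-0.2325, 0.2525]].

Step 4 — quadratic form (x̄ - mu_0)^T · S^{-1} · (x̄ - mu_0):
  S^{-1} · (x̄ - mu_0) = (-0.6613, 0.477),
  (x̄ - mu_0)^T · [...] = (-1.4)·(-0.6613) + (0.6)·(0.477) = 1.212.

Step 5 — scale by n: T² = 5 · 1.212 = 6.0601.

T² ≈ 6.0601


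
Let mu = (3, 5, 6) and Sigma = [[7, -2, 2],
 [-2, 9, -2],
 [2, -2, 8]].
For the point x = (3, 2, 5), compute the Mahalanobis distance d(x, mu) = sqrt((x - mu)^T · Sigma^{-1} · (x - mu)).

Step 1 — centre the observation: (x - mu) = (0, -3, -1).

Step 2 — invert Sigma (cofactor / det for 3×3, or solve directly):
  Sigma^{-1} = [[0.1604, 0.0283, -0.033],
 [0.0283, 0.1226, 0.0236],
 [-0.033, 0.0236, 0.1392]].

Step 3 — form the quadratic (x - mu)^T · Sigma^{-1} · (x - mu):
  Sigma^{-1} · (x - mu) = (-0.0519, -0.3915, -0.2099).
  (x - mu)^T · [Sigma^{-1} · (x - mu)] = (0)·(-0.0519) + (-3)·(-0.3915) + (-1)·(-0.2099) = 1.3844.

Step 4 — take square root: d = √(1.3844) ≈ 1.1766.

d(x, mu) = √(1.3844) ≈ 1.1766


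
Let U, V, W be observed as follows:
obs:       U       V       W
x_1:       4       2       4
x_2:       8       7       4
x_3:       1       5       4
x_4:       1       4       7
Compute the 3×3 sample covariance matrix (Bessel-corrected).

Step 1 — column means:
  mean(U) = (4 + 8 + 1 + 1) / 4 = 14/4 = 3.5
  mean(V) = (2 + 7 + 5 + 4) / 4 = 18/4 = 4.5
  mean(W) = (4 + 4 + 4 + 7) / 4 = 19/4 = 4.75

Step 2 — sample covariance S[i,j] = (1/(n-1)) · Σ_k (x_{k,i} - mean_i) · (x_{k,j} - mean_j), with n-1 = 3.
  S[U,U] = ((0.5)·(0.5) + (4.5)·(4.5) + (-2.5)·(-2.5) + (-2.5)·(-2.5)) / 3 = 33/3 = 11
  S[U,V] = ((0.5)·(-2.5) + (4.5)·(2.5) + (-2.5)·(0.5) + (-2.5)·(-0.5)) / 3 = 10/3 = 3.3333
  S[U,W] = ((0.5)·(-0.75) + (4.5)·(-0.75) + (-2.5)·(-0.75) + (-2.5)·(2.25)) / 3 = -7.5/3 = -2.5
  S[V,V] = ((-2.5)·(-2.5) + (2.5)·(2.5) + (0.5)·(0.5) + (-0.5)·(-0.5)) / 3 = 13/3 = 4.3333
  S[V,W] = ((-2.5)·(-0.75) + (2.5)·(-0.75) + (0.5)·(-0.75) + (-0.5)·(2.25)) / 3 = -1.5/3 = -0.5
  S[W,W] = ((-0.75)·(-0.75) + (-0.75)·(-0.75) + (-0.75)·(-0.75) + (2.25)·(2.25)) / 3 = 6.75/3 = 2.25

S is symmetric (S[j,i] = S[i,j]). Assembling:

S = [[11, 3.3333, -2.5],
 [3.3333, 4.3333, -0.5],
 [-2.5, -0.5, 2.25]]


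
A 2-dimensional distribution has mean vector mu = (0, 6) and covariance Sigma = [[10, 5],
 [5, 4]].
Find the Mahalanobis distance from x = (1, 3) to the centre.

Step 1 — centre the observation: (x - mu) = (1, -3).

Step 2 — invert Sigma. det(Sigma) = 10·4 - (5)² = 15.
  Sigma^{-1} = (1/det) · [[d, -b], [-b, a]] = [[0.2667, -0.3333],
 [-0.3333, 0.6667]].

Step 3 — form the quadratic (x - mu)^T · Sigma^{-1} · (x - mu):
  Sigma^{-1} · (x - mu) = (1.2667, -2.3333).
  (x - mu)^T · [Sigma^{-1} · (x - mu)] = (1)·(1.2667) + (-3)·(-2.3333) = 8.2667.

Step 4 — take square root: d = √(8.2667) ≈ 2.8752.

d(x, mu) = √(8.2667) ≈ 2.8752


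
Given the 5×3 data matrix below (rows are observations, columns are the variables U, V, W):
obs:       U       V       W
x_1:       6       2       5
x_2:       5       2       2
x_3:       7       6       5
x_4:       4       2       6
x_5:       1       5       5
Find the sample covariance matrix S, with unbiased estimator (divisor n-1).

Step 1 — column means:
  mean(U) = (6 + 5 + 7 + 4 + 1) / 5 = 23/5 = 4.6
  mean(V) = (2 + 2 + 6 + 2 + 5) / 5 = 17/5 = 3.4
  mean(W) = (5 + 2 + 5 + 6 + 5) / 5 = 23/5 = 4.6

Step 2 — sample covariance S[i,j] = (1/(n-1)) · Σ_k (x_{k,i} - mean_i) · (x_{k,j} - mean_j), with n-1 = 4.
  S[U,U] = ((1.4)·(1.4) + (0.4)·(0.4) + (2.4)·(2.4) + (-0.6)·(-0.6) + (-3.6)·(-3.6)) / 4 = 21.2/4 = 5.3
  S[U,V] = ((1.4)·(-1.4) + (0.4)·(-1.4) + (2.4)·(2.6) + (-0.6)·(-1.4) + (-3.6)·(1.6)) / 4 = -1.2/4 = -0.3
  S[U,W] = ((1.4)·(0.4) + (0.4)·(-2.6) + (2.4)·(0.4) + (-0.6)·(1.4) + (-3.6)·(0.4)) / 4 = -1.8/4 = -0.45
  S[V,V] = ((-1.4)·(-1.4) + (-1.4)·(-1.4) + (2.6)·(2.6) + (-1.4)·(-1.4) + (1.6)·(1.6)) / 4 = 15.2/4 = 3.8
  S[V,W] = ((-1.4)·(0.4) + (-1.4)·(-2.6) + (2.6)·(0.4) + (-1.4)·(1.4) + (1.6)·(0.4)) / 4 = 2.8/4 = 0.7
  S[W,W] = ((0.4)·(0.4) + (-2.6)·(-2.6) + (0.4)·(0.4) + (1.4)·(1.4) + (0.4)·(0.4)) / 4 = 9.2/4 = 2.3

S is symmetric (S[j,i] = S[i,j]). Assembling:

S = [[5.3, -0.3, -0.45],
 [-0.3, 3.8, 0.7],
 [-0.45, 0.7, 2.3]]


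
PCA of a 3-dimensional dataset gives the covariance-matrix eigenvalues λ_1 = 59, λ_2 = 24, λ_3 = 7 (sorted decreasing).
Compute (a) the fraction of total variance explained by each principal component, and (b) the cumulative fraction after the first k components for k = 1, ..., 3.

Step 1 — total variance = trace(Sigma) = Σ λ_i = 59 + 24 + 7 = 90.

Step 2 — fraction explained by component i = λ_i / Σ λ:
  PC1: 59/90 = 0.6556
  PC2: 24/90 = 0.2667
  PC3: 7/90 = 0.0778

Step 3 — cumulative fraction after k components = (λ_1 + ... + λ_k) / Σ λ:
  k = 1: 59/90 = 0.6556
  k = 2: (59 + 24)/90 = 83/90 = 0.9222
  k = 3: (59 + 24 + 7)/90 = 90/90 = 1

Summary (fraction, with percent):

explained: PC1 0.6556 (65.56%), PC2 0.2667 (26.67%), PC3 0.0778 (7.78%);  cumulative: 0.6556, 0.9222, 1


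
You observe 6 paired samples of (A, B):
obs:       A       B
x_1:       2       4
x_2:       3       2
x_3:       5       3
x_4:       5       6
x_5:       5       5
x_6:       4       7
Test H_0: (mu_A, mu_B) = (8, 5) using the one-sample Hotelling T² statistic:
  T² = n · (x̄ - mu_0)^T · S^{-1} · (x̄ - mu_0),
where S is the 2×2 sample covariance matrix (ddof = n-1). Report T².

Step 1 — sample mean vector:
  mean(A) = (2 + 3 + 5 + 5 + 5 + 4) / 6 = 24/6 = 4
  mean(B) = (4 + 2 + 3 + 6 + 5 + 7) / 6 = 27/6 = 4.5
  x̄ = (4, 4.5),  deviation x̄ - mu_0 = (4, 4.5) - (8, 5) = (-4, -0.5).

Step 2 — sample covariance matrix, S[i,j] = (1/(n-1)) · Σ_k (x_{k,i} - mean_i) · (x_{k,j} - mean_j), divisor n-1 = 5:
  S[A,A] = ((-2)·(-2) + (-1)·(-1) + (1)·(1) + (1)·(1) + (1)·(1) + (0)·(0)) / 5 = 8/5 = 1.6
  S[A,B] = ((-2)·(-0.5) + (-1)·(-2.5) + (1)·(-1.5) + (1)·(1.5) + (1)·(0.5) + (0)·(2.5)) / 5 = 4/5 = 0.8
  S[B,B] = ((-0.5)·(-0.5) + (-2.5)·(-2.5) + (-1.5)·(-1.5) + (1.5)·(1.5) + (0.5)·(0.5) + (2.5)·(2.5)) / 5 = 17.5/5 = 3.5
  S = [[1.6, 0.8],
 [0.8, 3.5]].

Step 3 — invert S. det(S) = 1.6·3.5 - (0.8)² = 4.96.
  S^{-1} = (1/det) · [[d, -b], [-b, a]] = [[0.7056, -0.1613],
 [-0.1613, 0.3226]].

Step 4 — quadratic form (x̄ - mu_0)^T · S^{-1} · (x̄ - mu_0):
  S^{-1} · (x̄ - mu_0) = (-2.7419, 0.4839),
  (x̄ - mu_0)^T · [...] = (-4)·(-2.7419) + (-0.5)·(0.4839) = 10.7258.

Step 5 — scale by n: T² = 6 · 10.7258 = 64.3548.

T² ≈ 64.3548


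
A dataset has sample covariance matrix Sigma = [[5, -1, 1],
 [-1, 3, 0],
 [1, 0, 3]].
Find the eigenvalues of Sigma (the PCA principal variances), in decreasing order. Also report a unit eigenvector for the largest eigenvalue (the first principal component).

Step 1 — characteristic polynomial p(λ) = det(λI - Sigma) = λ³ - tr·λ² + c_1·λ - det, where tr = trace, c_1 = sum of the principal 2×2 minors, det = det(Sigma):
  tr = 5 + 3 + 3 = 11,
  c_1 = (5·3 - (-1)²) + (5·3 - (1)²) + (3·3 - (0)²) = 14 + 14 + 9 = 37,
  det = 5·(3·3 - (0)²) - (-1)·((-1)·3 - (0)·(1)) + (1)·((-1)·(0) - 3·(1)) = 5·(9) - (-1)·(-3) + (1)·(-3) = 39.
  So p(λ) = λ³ - 11λ² + 37λ - 39.
Step 2 — look for an integer root (rational root theorem: any rational root is an integer divisor of 39). Testing λ = 3:
  p(3) = 27 - 99 + 111 - 39 = 0  ✓
  Dividing out (λ - 3): p(λ) = (λ - 3)(λ² - 8λ + 13).
Step 3 — remaining eigenvalues from the quadratic λ² - 8λ + 13 = 0:
  Δ = 8² - 4·13 = 64 - 52 = 12,  λ = (8 ± √12)/2 = (8 ± 3.4641)/2 ≈ 5.7321 or 2.2679.
  Sorted: λ_1 = 5.7321,  λ_2 = 3,  λ_3 = 2.2679  (check: sum = 11 = tr ✓).

Step 4 — unit eigenvector for λ_1 ≈ 5.7321: v spans the null space of (Sigma - λ_1 I), whose rows are
  r_1 = (-0.7321, -1, 1),  r_2 = (-1, -2.7321, 0),  r_3 = (1, 0, -2.7321).
  v is orthogonal to every row, so take v ∝ r_1 × r_2 = ((-1)·(0) - (1)·(-2.7321), (1)·(-1) - (-0.7321)·(0), (-0.7321)·(-2.7321) - (-1)·(-1)) ≈ (2.7321, -1, 1).
  Let u = (2.7321, -1, 1).
  ||u|| = √((2.7321)² + (-1)² + (1)²) = √(9.4641) ≈ 3.0764,  v_1 = u/||u|| ≈ (0.8881, -0.3251, 0.3251) (||v_1|| = 1).

λ_1 = 5.7321,  λ_2 = 3,  λ_3 = 2.2679;  v_1 ≈ (0.8881, -0.3251, 0.3251)


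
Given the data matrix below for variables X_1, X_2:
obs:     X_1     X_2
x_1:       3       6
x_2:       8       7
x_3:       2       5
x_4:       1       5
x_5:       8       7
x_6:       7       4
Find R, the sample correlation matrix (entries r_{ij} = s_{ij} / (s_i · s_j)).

Step 1 — column means:
  mean(X_1) = (3 + 8 + 2 + 1 + 8 + 7) / 6 = 29/6 = 4.8333
  mean(X_2) = (6 + 7 + 5 + 5 + 7 + 4) / 6 = 34/6 = 5.6667

Step 2 — sample variances and covariances s[i,j] = (1/(n-1)) · Σ_k (x_{k,i} - mean_i) · (x_{k,j} - mean_j), with n-1 = 5:
  s[X_1,X_1] = ((-1.8333)·(-1.8333) + (3.1667)·(3.1667) + (-2.8333)·(-2.8333) + (-3.8333)·(-3.8333) + (3.1667)·(3.1667) + (2.1667)·(2.1667)) / 5 = 50.8333/5 = 10.1667
  s[X_1,X_2] = ((-1.8333)·(0.3333) + (3.1667)·(1.3333) + (-2.8333)·(-0.6667) + (-3.8333)·(-0.6667) + (3.1667)·(1.3333) + (2.1667)·(-1.6667)) / 5 = 8.6667/5 = 1.7333
  s[X_2,X_2] = ((0.3333)·(0.3333) + (1.3333)·(1.3333) + (-0.6667)·(-0.6667) + (-0.6667)·(-0.6667) + (1.3333)·(1.3333) + (-1.6667)·(-1.6667)) / 5 = 7.3333/5 = 1.4667
  Sample standard deviations s_i = √(s[i,i]):
  s(X_1) = √(10.1667) = 3.1885
  s(X_2) = √(1.4667) = 1.2111

Step 3 — r_{ij} = s_{ij} / (s_i · s_j):
  r[X_1,X_1] = 1 (diagonal).
  r[X_1,X_2] = 1.7333 / (3.1885 · 1.2111) = 1.7333 / 3.8615 = 0.4489
  r[X_2,X_2] = 1 (diagonal).

R is symmetric with unit diagonal. Assembling:

R = [[1, 0.4489],
 [0.4489, 1]]


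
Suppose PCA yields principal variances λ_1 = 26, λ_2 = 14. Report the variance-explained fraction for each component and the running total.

Step 1 — total variance = trace(Sigma) = Σ λ_i = 26 + 14 = 40.

Step 2 — fraction explained by component i = λ_i / Σ λ:
  PC1: 26/40 = 0.65
  PC2: 14/40 = 0.35

Step 3 — cumulative fraction after k components = (λ_1 + ... + λ_k) / Σ λ:
  k = 1: 26/40 = 0.65
  k = 2: (26 + 14)/40 = 40/40 = 1

Summary (fraction, with percent):

explained: PC1 0.65 (65%), PC2 0.35 (35%);  cumulative: 0.65, 1


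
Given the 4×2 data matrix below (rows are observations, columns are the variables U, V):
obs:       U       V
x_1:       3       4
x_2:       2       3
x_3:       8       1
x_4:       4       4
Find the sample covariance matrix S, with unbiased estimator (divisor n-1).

Step 1 — column means:
  mean(U) = (3 + 2 + 8 + 4) / 4 = 17/4 = 4.25
  mean(V) = (4 + 3 + 1 + 4) / 4 = 12/4 = 3

Step 2 — sample covariance S[i,j] = (1/(n-1)) · Σ_k (x_{k,i} - mean_i) · (x_{k,j} - mean_j), with n-1 = 3.
  S[U,U] = ((-1.25)·(-1.25) + (-2.25)·(-2.25) + (3.75)·(3.75) + (-0.25)·(-0.25)) / 3 = 20.75/3 = 6.9167
  S[U,V] = ((-1.25)·(1) + (-2.25)·(0) + (3.75)·(-2) + (-0.25)·(1)) / 3 = -9/3 = -3
  S[V,V] = ((1)·(1) + (0)·(0) + (-2)·(-2) + (1)·(1)) / 3 = 6/3 = 2

S is symmetric (S[j,i] = S[i,j]). Assembling:

S = [[6.9167, -3],
 [-3, 2]]
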